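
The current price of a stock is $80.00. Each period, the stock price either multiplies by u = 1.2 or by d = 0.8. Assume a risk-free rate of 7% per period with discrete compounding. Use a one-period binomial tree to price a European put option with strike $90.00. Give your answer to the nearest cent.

$7.90

Risk-neutral probability p = (1 + 0.07 − 0.8)/(1.2 − 0.8) = 0.2700/0.4000 = 0.6750
Terminal stock prices: S_u = 96, S_d = 64
Terminal payoffs (K − S): max(-6, 0) = 0, max(26, 0) = 26
Node 0 (S = 80): V_0 = 1/1.07·[0.6750·0.0000 + 0.3250·26.0000] = 7.8972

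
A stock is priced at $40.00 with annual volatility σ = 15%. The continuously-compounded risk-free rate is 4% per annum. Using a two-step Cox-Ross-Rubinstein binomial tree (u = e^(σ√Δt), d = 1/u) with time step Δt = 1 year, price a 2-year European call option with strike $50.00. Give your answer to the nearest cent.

CRR parameters: u = e^(σ√Δt) = e^(0.15·√1) = 1.1618, d = 1/u = 0.8607
Per-period rate: rΔt = 0.04·1 = 0.04, so R = e^0.04 = 1.0408
Risk-neutral probability p = (e^0.04 − 0.8607)/(1.1618 − 0.8607) = 0.1801/0.3011 = 0.5981
Terminal stock prices: S_uu = 53.99, S_ud = 40, S_dd = 29.63
Terminal payoffs (S − K): max(3.994, 0) = 3.994, max(-10, 0) = 0, max(-20.37, 0) = 0
Node u (S = 46.47): V_u = e^(−0.04)·[0.5981·3.9944 + 0.4019·0.0000] = 2.2953
Node d (S = 34.43): V_d = e^(−0.04)·[0.5981·0.0000 + 0.4019·0.0000] = 0.0000
Node 0 (S = 40): V_0 = e^(−0.04)·[0.5981·2.2953 + 0.4019·0.0000] = 1.3190

$1.32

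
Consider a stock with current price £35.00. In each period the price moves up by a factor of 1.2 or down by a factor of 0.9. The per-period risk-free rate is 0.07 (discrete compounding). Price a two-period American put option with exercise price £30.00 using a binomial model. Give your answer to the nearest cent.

Risk-neutral probability p = (1 + 0.07 − 0.9)/(1.2 − 0.9) = 0.1700/0.3000 = 0.5667
Terminal stock prices: S_uu = 50.4, S_ud = 37.8, S_dd = 28.35
Terminal payoffs (K − S): max(-20.4, 0) = 0, max(-7.8, 0) = 0, max(1.65, 0) = 1.65
Node u (S = 42): continuation = 1/1.07·[0.5667·0.0000 + 0.4333·0.0000] = 0.0000; exercise value = 0.0000 ≤ continuation, so V_u = 0.0000
Node d (S = 31.5): continuation = 1/1.07·[0.5667·0.0000 + 0.4333·1.6500] = 0.6682; exercise value = 0.0000 ≤ continuation, so V_d = 0.6682
Node 0 (S = 35): continuation = 1/1.07·[0.5667·0.0000 + 0.4333·0.6682] = 0.2706; exercise value = 0.0000 ≤ continuation, so V_0 = 0.2706

£0.27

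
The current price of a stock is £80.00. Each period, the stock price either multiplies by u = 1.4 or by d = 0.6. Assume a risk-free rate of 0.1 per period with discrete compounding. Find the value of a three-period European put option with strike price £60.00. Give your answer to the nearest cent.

£5.59

Risk-neutral probability p = (1 + 0.1 − 0.6)/(1.4 − 0.6) = 0.5000/0.8000 = 0.6250
Terminal stock prices: S_uuu = 219.5, S_uud = 94.08, S_udd = 40.32, S_ddd = 17.28
Terminal payoffs (K − S): max(-159.5, 0) = 0, max(-34.08, 0) = 0, max(19.68, 0) = 19.68, max(42.72, 0) = 42.72
Node uu (S = 156.8): V_uu = 1/1.1·[0.6250·0.0000 + 0.3750·0.0000] = 0.0000
Node ud (S = 67.2): V_ud = 1/1.1·[0.6250·0.0000 + 0.3750·19.6800] = 6.7091
Node dd (S = 28.8): V_dd = 1/1.1·[0.6250·19.6800 + 0.3750·42.7200] = 25.7455
Node u (S = 112): V_u = 1/1.1·[0.6250·0.0000 + 0.3750·6.7091] = 2.2872
Node d (S = 48): V_d = 1/1.1·[0.6250·6.7091 + 0.3750·25.7455] = 12.5888
Node 0 (S = 80): V_0 = 1/1.1·[0.6250·2.2872 + 0.3750·12.5888] = 5.5912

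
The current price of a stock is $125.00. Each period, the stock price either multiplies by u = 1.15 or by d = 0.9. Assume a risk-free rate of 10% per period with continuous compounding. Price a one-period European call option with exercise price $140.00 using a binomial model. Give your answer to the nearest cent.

$2.78

Risk-neutral probability p = (e^0.1 − 0.9)/(1.15 − 0.9) = 0.2052/0.2500 = 0.8207
Terminal stock prices: S_u = 143.8, S_d = 112.5
Terminal payoffs (S − K): max(3.75, 0) = 3.75, max(-27.5, 0) = 0
Node 0 (S = 125): V_0 = e^(−0.1)·[0.8207·3.7500 + 0.1793·0.0000] = 2.7847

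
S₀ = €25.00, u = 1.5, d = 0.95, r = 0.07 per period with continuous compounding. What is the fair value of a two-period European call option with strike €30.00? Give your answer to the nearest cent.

€2.83

Risk-neutral probability p = (e^0.07 − 0.95)/(1.5 − 0.95) = 0.1225/0.5500 = 0.2227
Terminal stock prices: S_uu = 56.25, S_ud = 35.62, S_dd = 22.56
Terminal payoffs (S − K): max(26.25, 0) = 26.25, max(5.625, 0) = 5.625, max(-7.438, 0) = 0
Node u (S = 37.5): V_u = e^(−0.07)·[0.2227·26.2500 + 0.7773·5.6250] = 9.5282
Node d (S = 23.75): V_d = e^(−0.07)·[0.2227·5.6250 + 0.7773·0.0000] = 1.1682
Node 0 (S = 25): V_0 = e^(−0.07)·[0.2227·9.5282 + 0.7773·1.1682] = 2.8255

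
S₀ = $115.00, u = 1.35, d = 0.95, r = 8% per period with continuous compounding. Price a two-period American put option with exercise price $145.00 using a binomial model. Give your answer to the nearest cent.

$30.00

Risk-neutral probability p = (e^0.08 − 0.95)/(1.35 − 0.95) = 0.1333/0.4000 = 0.3332
Terminal stock prices: S_uu = 209.6, S_ud = 147.5, S_dd = 103.8
Terminal payoffs (K − S): max(-64.59, 0) = 0, max(-2.487, 0) = 0, max(41.21, 0) = 41.21
Node u (S = 155.2): continuation = e^(−0.08)·[0.3332·0.0000 + 0.6668·0.0000] = 0.0000; exercise value = 0.0000 ≤ continuation, so V_u = 0.0000
Node d (S = 109.2): continuation = e^(−0.08)·[0.3332·0.0000 + 0.6668·41.2125] = 25.3670; exercise value = 35.7500 > continuation, so V_d = 35.7500 (exercise)
Node 0 (S = 115): continuation = e^(−0.08)·[0.3332·0.0000 + 0.6668·35.7500] = 22.0048; exercise value = 30.0000 > continuation, so V_0 = 30.0000 (exercise)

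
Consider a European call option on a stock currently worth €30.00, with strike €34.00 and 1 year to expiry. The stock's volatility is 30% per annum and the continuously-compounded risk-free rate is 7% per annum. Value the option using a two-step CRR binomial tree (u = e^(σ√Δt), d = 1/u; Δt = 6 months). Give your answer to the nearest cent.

€3.11

CRR parameters: u = e^(σ√Δt) = e^(0.3·√0.5) = 1.2363, d = 1/u = 0.8089
Per-period rate: rΔt = 0.07·0.5 = 0.035, so R = e^0.035 = 1.0356
Risk-neutral probability p = (e^0.035 − 0.8089)/(1.2363 − 0.8089) = 0.2268/0.4275 = 0.5305
Terminal stock prices: S_uu = 45.85, S_ud = 30, S_dd = 19.63
Terminal payoffs (S − K): max(11.85, 0) = 11.85, max(-4, 0) = 0, max(-14.37, 0) = 0
Node u (S = 37.09): V_u = e^(−0.035)·[0.5305·11.8540 + 0.4695·0.0000] = 6.0722
Node d (S = 24.27): V_d = e^(−0.035)·[0.5305·0.0000 + 0.4695·0.0000] = 0.0000
Node 0 (S = 30): V_0 = e^(−0.035)·[0.5305·6.0722 + 0.4695·0.0000] = 3.1105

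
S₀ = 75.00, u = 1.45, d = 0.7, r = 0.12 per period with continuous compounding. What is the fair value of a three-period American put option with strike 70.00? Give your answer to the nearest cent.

Risk-neutral probability p = (e^0.12 − 0.7)/(1.45 − 0.7) = 0.4275/0.7500 = 0.5700
Terminal stock prices: S_uuu = 228.6, S_uud = 110.4, S_udd = 53.29, S_ddd = 25.72
Terminal payoffs (K − S): max(-158.6, 0) = 0, max(-40.38, 0) = 0, max(16.71, 0) = 16.71, max(44.28, 0) = 44.28
Node uu (S = 157.7): continuation = e^(−0.12)·[0.5700·0.0000 + 0.4300·0.0000] = 0.0000; exercise value = 0.0000 ≤ continuation, so V_uu = 0.0000
Node ud (S = 76.12): continuation = e^(−0.12)·[0.5700·0.0000 + 0.4300·16.7125] = 6.3738; exercise value = 0.0000 ≤ continuation, so V_ud = 6.3738
Node dd (S = 36.75): continuation = e^(−0.12)·[0.5700·16.7125 + 0.4300·44.2750] = 25.3344; exercise value = 33.2500 > continuation, so V_dd = 33.2500 (exercise)
Node u (S = 108.8): continuation = e^(−0.12)·[0.5700·0.0000 + 0.4300·6.3738] = 2.4308; exercise value = 0.0000 ≤ continuation, so V_u = 2.4308
Node d (S = 52.5): continuation = e^(−0.12)·[0.5700·6.3738 + 0.4300·33.2500] = 15.9031; exercise value = 17.5000 > continuation, so V_d = 17.5000 (exercise)
Node 0 (S = 75): continuation = e^(−0.12)·[0.5700·2.4308 + 0.4300·17.5000] = 7.9030; exercise value = 0.0000 ≤ continuation, so V_0 = 7.9030

7.90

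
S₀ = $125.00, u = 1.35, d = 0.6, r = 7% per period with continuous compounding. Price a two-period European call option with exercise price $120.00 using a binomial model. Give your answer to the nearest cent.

Risk-neutral probability p = (e^0.07 − 0.6)/(1.35 − 0.6) = 0.4725/0.7500 = 0.6300
Terminal stock prices: S_uu = 227.8, S_ud = 101.2, S_dd = 45
Terminal payoffs (S − K): max(107.8, 0) = 107.8, max(-18.75, 0) = 0, max(-75, 0) = 0
Node u (S = 168.8): V_u = e^(−0.07)·[0.6300·107.8125 + 0.3700·0.0000] = 63.3310
Node d (S = 75): V_d = e^(−0.07)·[0.6300·0.0000 + 0.3700·0.0000] = 0.0000
Node 0 (S = 125): V_0 = e^(−0.07)·[0.6300·63.3310 + 0.3700·0.0000] = 37.2018

$37.20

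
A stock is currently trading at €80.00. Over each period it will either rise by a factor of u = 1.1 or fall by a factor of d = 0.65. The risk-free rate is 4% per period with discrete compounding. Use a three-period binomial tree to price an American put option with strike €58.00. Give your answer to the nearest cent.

€1.05

Risk-neutral probability p = (1 + 0.04 − 0.65)/(1.1 − 0.65) = 0.3900/0.4500 = 0.8667
Terminal stock prices: S_uuu = 106.5, S_uud = 62.92, S_udd = 37.18, S_ddd = 21.97
Terminal payoffs (K − S): max(-48.48, 0) = 0, max(-4.92, 0) = 0, max(20.82, 0) = 20.82, max(36.03, 0) = 36.03
Node uu (S = 96.8): continuation = 1/1.04·[0.8667·0.0000 + 0.1333·0.0000] = 0.0000; exercise value = 0.0000 ≤ continuation, so V_uu = 0.0000
Node ud (S = 57.2): continuation = 1/1.04·[0.8667·0.0000 + 0.1333·20.8200] = 2.6692; exercise value = 0.8000 ≤ continuation, so V_ud = 2.6692
Node dd (S = 33.8): continuation = 1/1.04·[0.8667·20.8200 + 0.1333·36.0300] = 21.9692; exercise value = 24.2000 > continuation, so V_dd = 24.2000 (exercise)
Node u (S = 88): continuation = 1/1.04·[0.8667·0.0000 + 0.1333·2.6692] = 0.3422; exercise value = 0.0000 ≤ continuation, so V_u = 0.3422
Node d (S = 52): continuation = 1/1.04·[0.8667·2.6692 + 0.1333·24.2000] = 5.3269; exercise value = 6.0000 > continuation, so V_d = 6.0000 (exercise)
Node 0 (S = 80): continuation = 1/1.04·[0.8667·0.3422 + 0.1333·6.0000] = 1.0544; exercise value = 0.0000 ≤ continuation, so V_0 = 1.0544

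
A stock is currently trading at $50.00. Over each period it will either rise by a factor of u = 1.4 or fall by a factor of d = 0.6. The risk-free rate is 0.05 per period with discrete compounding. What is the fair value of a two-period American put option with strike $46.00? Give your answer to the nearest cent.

Risk-neutral probability p = (1 + 0.05 − 0.6)/(1.4 − 0.6) = 0.4500/0.8000 = 0.5625
Terminal stock prices: S_uu = 98, S_ud = 42, S_dd = 18
Terminal payoffs (K − S): max(-52, 0) = 0, max(4, 0) = 4, max(28, 0) = 28
Node u (S = 70): continuation = 1/1.05·[0.5625·0.0000 + 0.4375·4.0000] = 1.6667; exercise value = 0.0000 ≤ continuation, so V_u = 1.6667
Node d (S = 30): continuation = 1/1.05·[0.5625·4.0000 + 0.4375·28.0000] = 13.8095; exercise value = 16.0000 > continuation, so V_d = 16.0000 (exercise)
Node 0 (S = 50): continuation = 1/1.05·[0.5625·1.6667 + 0.4375·16.0000] = 7.5595; exercise value = 0.0000 ≤ continuation, so V_0 = 7.5595

$7.56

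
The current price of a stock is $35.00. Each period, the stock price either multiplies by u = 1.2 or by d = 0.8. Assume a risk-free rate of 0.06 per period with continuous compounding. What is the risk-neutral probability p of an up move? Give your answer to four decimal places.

Risk-neutral probability p = (e^0.06 − 0.8)/(1.2 − 0.8) = 0.2618/0.4000 = 0.6546

p = 0.6546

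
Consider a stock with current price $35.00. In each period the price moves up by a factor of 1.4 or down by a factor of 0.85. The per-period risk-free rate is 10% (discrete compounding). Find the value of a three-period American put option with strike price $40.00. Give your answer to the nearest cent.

Risk-neutral probability p = (1 + 0.1 − 0.85)/(1.4 − 0.85) = 0.2500/0.5500 = 0.4545
Terminal stock prices: S_uuu = 96.04, S_uud = 58.31, S_udd = 35.4, S_ddd = 21.49
Terminal payoffs (K − S): max(-56.04, 0) = 0, max(-18.31, 0) = 0, max(4.598, 0) = 4.598, max(18.51, 0) = 18.51
Node uu (S = 68.6): continuation = 1/1.1·[0.4545·0.0000 + 0.5455·0.0000] = 0.0000; exercise value = 0.0000 ≤ continuation, so V_uu = 0.0000
Node ud (S = 41.65): continuation = 1/1.1·[0.4545·0.0000 + 0.5455·4.5975] = 2.2798; exercise value = 0.0000 ≤ continuation, so V_ud = 2.2798
Node dd (S = 25.29): continuation = 1/1.1·[0.4545·4.5975 + 0.5455·18.5056] = 11.0761; exercise value = 14.7125 > continuation, so V_dd = 14.7125 (exercise)
Node u (S = 49): continuation = 1/1.1·[0.4545·0.0000 + 0.5455·2.2798] = 1.1305; exercise value = 0.0000 ≤ continuation, so V_u = 1.1305
Node d (S = 29.75): continuation = 1/1.1·[0.4545·2.2798 + 0.5455·14.7125] = 8.2375; exercise value = 10.2500 > continuation, so V_d = 10.2500 (exercise)
Node 0 (S = 35): continuation = 1/1.1·[0.4545·1.1305 + 0.5455·10.2500] = 5.5498; exercise value = 5.0000 ≤ continuation, so V_0 = 5.5498

$5.55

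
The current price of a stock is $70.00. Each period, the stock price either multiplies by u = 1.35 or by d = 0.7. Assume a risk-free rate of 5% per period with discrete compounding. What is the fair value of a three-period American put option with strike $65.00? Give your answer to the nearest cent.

$9.64

Risk-neutral probability p = (1 + 0.05 − 0.7)/(1.35 − 0.7) = 0.3500/0.6500 = 0.5385
Terminal stock prices: S_uuu = 172.2, S_uud = 89.3, S_udd = 46.3, S_ddd = 24.01
Terminal payoffs (K − S): max(-107.2, 0) = 0, max(-24.3, 0) = 0, max(18.7, 0) = 18.7, max(40.99, 0) = 40.99
Node uu (S = 127.6): continuation = 1/1.05·[0.5385·0.0000 + 0.4615·0.0000] = 0.0000; exercise value = 0.0000 ≤ continuation, so V_uu = 0.0000
Node ud (S = 66.15): continuation = 1/1.05·[0.5385·0.0000 + 0.4615·18.6950] = 8.2176; exercise value = 0.0000 ≤ continuation, so V_ud = 8.2176
Node dd (S = 34.3): continuation = 1/1.05·[0.5385·18.6950 + 0.4615·40.9900] = 27.6048; exercise value = 30.7000 > continuation, so V_dd = 30.7000 (exercise)
Node u (S = 94.5): continuation = 1/1.05·[0.5385·0.0000 + 0.4615·8.2176] = 3.6121; exercise value = 0.0000 ≤ continuation, so V_u = 3.6121
Node d (S = 49): continuation = 1/1.05·[0.5385·8.2176 + 0.4615·30.7000] = 17.7087; exercise value = 16.0000 ≤ continuation, so V_d = 17.7087
Node 0 (S = 70): continuation = 1/1.05·[0.5385·3.6121 + 0.4615·17.7087] = 9.6364; exercise value = 0.0000 ≤ continuation, so V_0 = 9.6364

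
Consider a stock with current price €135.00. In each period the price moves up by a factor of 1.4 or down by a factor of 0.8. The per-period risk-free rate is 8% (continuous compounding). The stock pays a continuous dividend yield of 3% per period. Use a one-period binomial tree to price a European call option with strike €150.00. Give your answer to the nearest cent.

Per-period risk-free factor R = e^0.08 = 1.0833; dividend-adjusted growth = e^(0.08−0.03) = 1.0513.
Risk-neutral probability p = (1.0513 − 0.8)/(1.4 − 0.8) = 0.2513/0.6000 = 0.4188
Terminal stock prices: S_u = 189, S_d = 108
Terminal payoffs (S − K): max(39, 0) = 39, max(-42, 0) = 0
Node 0 (S = 135): V_0 = e^(−0.08)·[0.4188·39.0000 + 0.5812·0.0000] = 15.0769

€15.08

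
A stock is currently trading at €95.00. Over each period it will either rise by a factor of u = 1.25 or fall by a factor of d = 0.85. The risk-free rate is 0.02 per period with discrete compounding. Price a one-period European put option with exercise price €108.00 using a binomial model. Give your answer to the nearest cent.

€15.36

Risk-neutral probability p = (1 + 0.02 − 0.85)/(1.25 − 0.85) = 0.1700/0.4000 = 0.4250
Terminal stock prices: S_u = 118.8, S_d = 80.75
Terminal payoffs (K − S): max(-10.75, 0) = 0, max(27.25, 0) = 27.25
Node 0 (S = 95): V_0 = 1/1.02·[0.4250·0.0000 + 0.5750·27.2500] = 15.3615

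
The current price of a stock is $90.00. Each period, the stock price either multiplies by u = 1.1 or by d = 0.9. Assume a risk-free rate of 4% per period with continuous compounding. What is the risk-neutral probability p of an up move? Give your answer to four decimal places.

Risk-neutral probability p = (e^0.04 − 0.9)/(1.1 − 0.9) = 0.1408/0.2000 = 0.7041

p = 0.7041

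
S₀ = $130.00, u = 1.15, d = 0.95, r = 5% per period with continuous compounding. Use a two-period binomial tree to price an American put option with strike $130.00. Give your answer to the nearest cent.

Risk-neutral probability p = (e^0.05 − 0.95)/(1.15 − 0.95) = 0.1013/0.2000 = 0.5064
Terminal stock prices: S_uu = 171.9, S_ud = 142, S_dd = 117.3
Terminal payoffs (K − S): max(-41.92, 0) = 0, max(-12.03, 0) = 0, max(12.67, 0) = 12.67
Node u (S = 149.5): continuation = e^(−0.05)·[0.5064·0.0000 + 0.4936·0.0000] = 0.0000; exercise value = 0.0000 ≤ continuation, so V_u = 0.0000
Node d (S = 123.5): continuation = e^(−0.05)·[0.5064·0.0000 + 0.4936·12.6750] = 5.9518; exercise value = 6.5000 > continuation, so V_d = 6.5000 (exercise)
Node 0 (S = 130): continuation = e^(−0.05)·[0.5064·0.0000 + 0.4936·6.5000] = 3.0522; exercise value = 0.0000 ≤ continuation, so V_0 = 3.0522

$3.05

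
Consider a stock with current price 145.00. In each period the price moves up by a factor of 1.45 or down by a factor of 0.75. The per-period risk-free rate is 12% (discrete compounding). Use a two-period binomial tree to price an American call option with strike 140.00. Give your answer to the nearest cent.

Risk-neutral probability p = (1 + 0.12 − 0.75)/(1.45 − 0.75) = 0.3700/0.7000 = 0.5286
Terminal stock prices: S_uu = 304.9, S_ud = 157.7, S_dd = 81.56
Terminal payoffs (S − K): max(164.9, 0) = 164.9, max(17.69, 0) = 17.69, max(-58.44, 0) = 0
Node u (S = 210.2): continuation = 1/1.12·[0.5286·164.8625 + 0.4714·17.6875] = 85.2500; exercise value = 70.2500 ≤ continuation, so V_u = 85.2500
Node d (S = 108.8): continuation = 1/1.12·[0.5286·17.6875 + 0.4714·0.0000] = 8.3474; exercise value = 0.0000 ≤ continuation, so V_d = 8.3474
Node 0 (S = 145): continuation = 1/1.12·[0.5286·85.2500 + 0.4714·8.3474] = 43.7464; exercise value = 5.0000 ≤ continuation, so V_0 = 43.7464

43.75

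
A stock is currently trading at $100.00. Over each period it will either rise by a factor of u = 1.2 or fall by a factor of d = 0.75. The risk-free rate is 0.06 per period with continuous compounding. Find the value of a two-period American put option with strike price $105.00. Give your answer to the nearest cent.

Risk-neutral probability p = (e^0.06 − 0.75)/(1.2 − 0.75) = 0.3118/0.4500 = 0.6930
Terminal stock prices: S_uu = 144, S_ud = 90, S_dd = 56.25
Terminal payoffs (K − S): max(-39, 0) = 0, max(15, 0) = 15, max(48.75, 0) = 48.75
Node u (S = 120): continuation = e^(−0.06)·[0.6930·0.0000 + 0.3070·15.0000] = 4.3372; exercise value = 0.0000 ≤ continuation, so V_u = 4.3372
Node d (S = 75): continuation = e^(−0.06)·[0.6930·15.0000 + 0.3070·48.7500] = 23.8853; exercise value = 30.0000 > continuation, so V_d = 30.0000 (exercise)
Node 0 (S = 100): continuation = e^(−0.06)·[0.6930·4.3372 + 0.3070·30.0000] = 11.5050; exercise value = 5.0000 ≤ continuation, so V_0 = 11.5050

$11.51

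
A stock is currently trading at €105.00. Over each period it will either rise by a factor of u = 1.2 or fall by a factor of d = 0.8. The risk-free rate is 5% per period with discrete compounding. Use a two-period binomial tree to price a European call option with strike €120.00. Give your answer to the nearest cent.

€11.05

Risk-neutral probability p = (1 + 0.05 − 0.8)/(1.2 − 0.8) = 0.2500/0.4000 = 0.6250
Terminal stock prices: S_uu = 151.2, S_ud = 100.8, S_dd = 67.2
Terminal payoffs (S − K): max(31.2, 0) = 31.2, max(-19.2, 0) = 0, max(-52.8, 0) = 0
Node u (S = 126): V_u = 1/1.05·[0.6250·31.2000 + 0.3750·0.0000] = 18.5714
Node d (S = 84): V_d = 1/1.05·[0.6250·0.0000 + 0.3750·0.0000] = 0.0000
Node 0 (S = 105): V_0 = 1/1.05·[0.6250·18.5714 + 0.3750·0.0000] = 11.0544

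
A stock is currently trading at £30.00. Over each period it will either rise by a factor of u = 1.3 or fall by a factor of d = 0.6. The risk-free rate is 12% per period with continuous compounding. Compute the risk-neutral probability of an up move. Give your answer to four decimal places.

p = 0.7536

Risk-neutral probability p = (e^0.12 − 0.6)/(1.3 − 0.6) = 0.5275/0.7000 = 0.7536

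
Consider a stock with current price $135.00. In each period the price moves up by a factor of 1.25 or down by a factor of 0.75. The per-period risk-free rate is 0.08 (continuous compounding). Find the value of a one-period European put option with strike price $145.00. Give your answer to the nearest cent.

Risk-neutral probability p = (e^0.08 − 0.75)/(1.25 − 0.75) = 0.3333/0.5000 = 0.6666
Terminal stock prices: S_u = 168.8, S_d = 101.2
Terminal payoffs (K − S): max(-23.75, 0) = 0, max(43.75, 0) = 43.75
Node 0 (S = 135): V_0 = e^(−0.08)·[0.6666·0.0000 + 0.3334·43.7500] = 13.4659

$13.47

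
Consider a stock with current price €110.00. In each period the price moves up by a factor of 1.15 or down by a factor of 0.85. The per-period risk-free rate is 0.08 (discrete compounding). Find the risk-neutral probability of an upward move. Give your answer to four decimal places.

Risk-neutral probability p = (1 + 0.08 − 0.85)/(1.15 − 0.85) = 0.2300/0.3000 = 0.7667

p = 0.7667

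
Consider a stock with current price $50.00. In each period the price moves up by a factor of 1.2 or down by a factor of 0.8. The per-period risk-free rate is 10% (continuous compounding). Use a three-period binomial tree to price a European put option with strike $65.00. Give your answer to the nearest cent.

$5.19

Risk-neutral probability p = (e^0.1 − 0.8)/(1.2 − 0.8) = 0.3052/0.4000 = 0.7629
Terminal stock prices: S_uuu = 86.4, S_uud = 57.6, S_udd = 38.4, S_ddd = 25.6
Terminal payoffs (K − S): max(-21.4, 0) = 0, max(7.4, 0) = 7.4, max(26.6, 0) = 26.6, max(39.4, 0) = 39.4
Node uu (S = 72): V_uu = e^(−0.1)·[0.7629·0.0000 + 0.2371·7.4000] = 1.5874
Node ud (S = 48): V_ud = e^(−0.1)·[0.7629·7.4000 + 0.2371·26.6000] = 10.8144
Node dd (S = 32): V_dd = e^(−0.1)·[0.7629·26.6000 + 0.2371·39.4000] = 26.8144
Node u (S = 60): V_u = e^(−0.1)·[0.7629·1.5874 + 0.2371·10.8144] = 3.4156
Node d (S = 40): V_d = e^(−0.1)·[0.7629·10.8144 + 0.2371·26.8144] = 13.2175
Node 0 (S = 50): V_0 = e^(−0.1)·[0.7629·3.4156 + 0.2371·13.2175] = 5.1932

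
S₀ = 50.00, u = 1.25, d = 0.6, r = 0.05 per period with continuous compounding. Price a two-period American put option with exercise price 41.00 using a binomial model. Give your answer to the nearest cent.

Risk-neutral probability p = (e^0.05 − 0.6)/(1.25 − 0.6) = 0.4513/0.6500 = 0.6943
Terminal stock prices: S_uu = 78.12, S_ud = 37.5, S_dd = 18
Terminal payoffs (K − S): max(-37.12, 0) = 0, max(3.5, 0) = 3.5, max(23, 0) = 23
Node u (S = 62.5): continuation = e^(−0.05)·[0.6943·0.0000 + 0.3057·3.5000] = 1.0179; exercise value = 0.0000 ≤ continuation, so V_u = 1.0179
Node d (S = 30): continuation = e^(−0.05)·[0.6943·3.5000 + 0.3057·23.0000] = 9.0004; exercise value = 11.0000 > continuation, so V_d = 11.0000 (exercise)
Node 0 (S = 50): continuation = e^(−0.05)·[0.6943·1.0179 + 0.3057·11.0000] = 3.8713; exercise value = 0.0000 ≤ continuation, so V_0 = 3.8713

3.87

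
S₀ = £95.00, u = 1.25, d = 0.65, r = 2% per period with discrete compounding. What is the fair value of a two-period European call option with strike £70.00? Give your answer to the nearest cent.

Risk-neutral probability p = (1 + 0.02 − 0.65)/(1.25 − 0.65) = 0.3700/0.6000 = 0.6167
Terminal stock prices: S_uu = 148.4, S_ud = 77.19, S_dd = 40.14
Terminal payoffs (S − K): max(78.44, 0) = 78.44, max(7.188, 0) = 7.188, max(-29.86, 0) = 0
Node u (S = 118.8): V_u = 1/1.02·[0.6167·78.4375 + 0.3833·7.1875] = 50.1225
Node d (S = 61.75): V_d = 1/1.02·[0.6167·7.1875 + 0.3833·0.0000] = 4.3454
Node 0 (S = 95): V_0 = 1/1.02·[0.6167·50.1225 + 0.3833·4.3454] = 31.9359

£31.94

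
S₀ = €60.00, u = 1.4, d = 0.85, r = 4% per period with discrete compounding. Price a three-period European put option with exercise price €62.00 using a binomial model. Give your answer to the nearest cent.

€6.79

Risk-neutral probability p = (1 + 0.04 − 0.85)/(1.4 − 0.85) = 0.1900/0.5500 = 0.3455
Terminal stock prices: S_uuu = 164.6, S_uud = 99.96, S_udd = 60.69, S_ddd = 36.85
Terminal payoffs (K − S): max(-102.6, 0) = 0, max(-37.96, 0) = 0, max(1.31, 0) = 1.31, max(25.15, 0) = 25.15
Node uu (S = 117.6): V_uu = 1/1.04·[0.3455·0.0000 + 0.6545·0.0000] = 0.0000
Node ud (S = 71.4): V_ud = 1/1.04·[0.3455·0.0000 + 0.6545·1.3100] = 0.8245
Node dd (S = 43.35): V_dd = 1/1.04·[0.3455·1.3100 + 0.6545·25.1525] = 16.2654
Node u (S = 84): V_u = 1/1.04·[0.3455·0.0000 + 0.6545·0.8245] = 0.5189
Node d (S = 51): V_d = 1/1.04·[0.3455·0.8245 + 0.6545·16.2654] = 10.5108
Node 0 (S = 60): V_0 = 1/1.04·[0.3455·0.5189 + 0.6545·10.5108] = 6.7876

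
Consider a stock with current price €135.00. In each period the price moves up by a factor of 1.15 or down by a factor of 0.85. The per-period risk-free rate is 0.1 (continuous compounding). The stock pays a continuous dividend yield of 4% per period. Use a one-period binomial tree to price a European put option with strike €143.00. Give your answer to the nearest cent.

€7.51

Per-period risk-free factor R = e^0.1 = 1.1052; dividend-adjusted growth = e^(0.1−0.04) = 1.0618.
Risk-neutral probability p = (1.0618 − 0.85)/(1.15 − 0.85) = 0.2118/0.3000 = 0.7061
Terminal stock prices: S_u = 155.2, S_d = 114.8
Terminal payoffs (K − S): max(-12.25, 0) = 0, max(28.25, 0) = 28.25
Node 0 (S = 135): V_0 = e^(−0.1)·[0.7061·0.0000 + 0.2939·28.2500] = 7.5120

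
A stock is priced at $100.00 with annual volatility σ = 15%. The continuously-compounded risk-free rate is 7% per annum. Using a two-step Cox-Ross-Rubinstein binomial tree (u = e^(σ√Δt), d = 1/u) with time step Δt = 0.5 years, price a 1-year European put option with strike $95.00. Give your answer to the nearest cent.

CRR parameters: u = e^(σ√Δt) = e^(0.15·√0.5) = 1.1119, d = 1/u = 0.8994
Per-period rate: rΔt = 0.07·0.5 = 0.035, so R = e^0.035 = 1.0356
Risk-neutral probability p = (e^0.035 − 0.8994)/(1.1119 − 0.8994) = 0.1363/0.2125 = 0.6411
Terminal stock prices: S_uu = 123.6, S_ud = 100, S_dd = 80.89
Terminal payoffs (K − S): max(-28.63, 0) = 0, max(-5, 0) = 0, max(14.11, 0) = 14.11
Node u (S = 111.2): V_u = e^(−0.035)·[0.6411·0.0000 + 0.3589·0.0000] = 0.0000
Node d (S = 89.94): V_d = e^(−0.035)·[0.6411·0.0000 + 0.3589·14.1142] = 4.8913
Node 0 (S = 100): V_0 = e^(−0.035)·[0.6411·0.0000 + 0.3589·4.8913] = 1.6951

$1.70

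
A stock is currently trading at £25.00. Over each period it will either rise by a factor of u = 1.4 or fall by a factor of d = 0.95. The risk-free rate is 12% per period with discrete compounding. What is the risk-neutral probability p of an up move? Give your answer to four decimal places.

Risk-neutral probability p = (1 + 0.12 − 0.95)/(1.4 − 0.95) = 0.1700/0.4500 = 0.3778

p = 0.3778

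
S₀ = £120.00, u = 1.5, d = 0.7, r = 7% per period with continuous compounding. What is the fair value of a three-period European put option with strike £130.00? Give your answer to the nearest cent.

£24.50

Risk-neutral probability p = (e^0.07 − 0.7)/(1.5 − 0.7) = 0.3725/0.8000 = 0.4656
Terminal stock prices: S_uuu = 405, S_uud = 189, S_udd = 88.2, S_ddd = 41.16
Terminal payoffs (K − S): max(-275, 0) = 0, max(-59, 0) = 0, max(41.8, 0) = 41.8, max(88.84, 0) = 88.84
Node uu (S = 270): V_uu = e^(−0.07)·[0.4656·0.0000 + 0.5344·0.0000] = 0.0000
Node ud (S = 126): V_ud = e^(−0.07)·[0.4656·0.0000 + 0.5344·41.8000] = 20.8264
Node dd (S = 58.8): V_dd = e^(−0.07)·[0.4656·41.8000 + 0.5344·88.8400] = 62.4112
Node u (S = 180): V_u = e^(−0.07)·[0.4656·0.0000 + 0.5344·20.8264] = 10.3765
Node d (S = 84): V_d = e^(−0.07)·[0.4656·20.8264 + 0.5344·62.4112] = 40.1375
Node 0 (S = 120): V_0 = e^(−0.07)·[0.4656·10.3765 + 0.5344·40.1375] = 24.5031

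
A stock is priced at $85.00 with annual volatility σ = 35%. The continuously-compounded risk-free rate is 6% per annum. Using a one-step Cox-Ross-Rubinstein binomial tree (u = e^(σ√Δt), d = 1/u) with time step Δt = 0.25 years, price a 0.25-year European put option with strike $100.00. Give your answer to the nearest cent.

CRR parameters: u = e^(σ√Δt) = e^(0.35·√0.25) = 1.1912, d = 1/u = 0.8395
Per-period rate: rΔt = 0.06·0.25 = 0.015, so R = e^0.015 = 1.0151
Risk-neutral probability p = (e^0.015 − 0.8395)/(1.1912 − 0.8395) = 0.1757/0.3518 = 0.4993
Terminal stock prices: S_u = 101.3, S_d = 71.35
Terminal payoffs (K − S): max(-1.256, 0) = 0, max(28.65, 0) = 28.65
Node 0 (S = 85): V_0 = e^(−0.015)·[0.4993·0.0000 + 0.5007·28.6462] = 14.1290

$14.13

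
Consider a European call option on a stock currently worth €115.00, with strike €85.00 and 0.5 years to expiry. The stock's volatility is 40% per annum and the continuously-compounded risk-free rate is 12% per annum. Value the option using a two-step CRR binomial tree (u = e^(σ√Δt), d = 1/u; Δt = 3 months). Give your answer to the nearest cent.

€36.63

CRR parameters: u = e^(σ√Δt) = e^(0.4·√0.25) = 1.2214, d = 1/u = 0.8187
Per-period rate: rΔt = 0.12·0.25 = 0.03, so R = e^0.03 = 1.0305
Risk-neutral probability p = (e^0.03 − 0.8187)/(1.2214 − 0.8187) = 0.2117/0.4027 = 0.5258
Terminal stock prices: S_uu = 171.6, S_ud = 115, S_dd = 77.09
Terminal payoffs (S − K): max(86.56, 0) = 86.56, max(30, 0) = 30, max(-7.913, 0) = 0
Node u (S = 140.5): V_u = e^(−0.03)·[0.5258·86.5598 + 0.4742·30.0000] = 57.9734
Node d (S = 94.15): V_d = e^(−0.03)·[0.5258·30.0000 + 0.4742·0.0000] = 15.3077
Node 0 (S = 115): V_0 = e^(−0.03)·[0.5258·57.9734 + 0.4742·15.3077] = 36.6258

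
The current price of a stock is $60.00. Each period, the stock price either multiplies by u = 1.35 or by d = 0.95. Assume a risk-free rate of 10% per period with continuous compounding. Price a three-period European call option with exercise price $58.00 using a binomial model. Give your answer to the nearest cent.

Risk-neutral probability p = (e^0.1 − 0.95)/(1.35 − 0.95) = 0.1552/0.4000 = 0.3879
Terminal stock prices: S_uuu = 147.6, S_uud = 103.9, S_udd = 73.1, S_ddd = 51.44
Terminal payoffs (S − K): max(89.62, 0) = 89.62, max(45.88, 0) = 45.88, max(15.1, 0) = 15.1, max(-6.558, 0) = 0
Node uu (S = 109.4): V_uu = e^(−0.1)·[0.3879·89.6225 + 0.6121·45.8825] = 56.8694
Node ud (S = 76.95): V_ud = e^(−0.1)·[0.3879·45.8825 + 0.6121·15.1025] = 24.4694
Node dd (S = 54.15): V_dd = e^(−0.1)·[0.3879·15.1025 + 0.6121·0.0000] = 5.3011
Node u (S = 81): V_u = e^(−0.1)·[0.3879·56.8694 + 0.6121·24.4694] = 33.5136
Node d (S = 57): V_d = e^(−0.1)·[0.3879·24.4694 + 0.6121·5.3011] = 11.5250
Node 0 (S = 60): V_0 = e^(−0.1)·[0.3879·33.5136 + 0.6121·11.5250] = 18.1465

$18.15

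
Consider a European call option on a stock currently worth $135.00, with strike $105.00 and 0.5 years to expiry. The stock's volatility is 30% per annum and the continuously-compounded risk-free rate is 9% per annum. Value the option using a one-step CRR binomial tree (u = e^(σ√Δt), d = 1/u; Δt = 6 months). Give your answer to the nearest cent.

CRR parameters: u = e^(σ√Δt) = e^(0.3·√0.5) = 1.2363, d = 1/u = 0.8089
Per-period rate: rΔt = 0.09·0.5 = 0.045, so R = e^0.045 = 1.0460
Risk-neutral probability p = (e^0.045 − 0.8089)/(1.2363 − 0.8089) = 0.2372/0.4275 = 0.5548
Terminal stock prices: S_u = 166.9, S_d = 109.2
Terminal payoffs (S − K): max(61.9, 0) = 61.9, max(4.196, 0) = 4.196
Node 0 (S = 135): V_0 = e^(−0.045)·[0.5548·61.9020 + 0.4452·4.1958] = 34.6203

$34.62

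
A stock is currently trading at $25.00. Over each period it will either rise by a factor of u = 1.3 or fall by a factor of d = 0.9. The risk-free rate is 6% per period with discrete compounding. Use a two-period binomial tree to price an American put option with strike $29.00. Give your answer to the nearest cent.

Risk-neutral probability p = (1 + 0.06 − 0.9)/(1.3 − 0.9) = 0.1600/0.4000 = 0.4000
Terminal stock prices: S_uu = 42.25, S_ud = 29.25, S_dd = 20.25
Terminal payoffs (K − S): max(-13.25, 0) = 0, max(-0.25, 0) = 0, max(8.75, 0) = 8.75
Node u (S = 32.5): continuation = 1/1.06·[0.4000·0.0000 + 0.6000·0.0000] = 0.0000; exercise value = 0.0000 ≤ continuation, so V_u = 0.0000
Node d (S = 22.5): continuation = 1/1.06·[0.4000·0.0000 + 0.6000·8.7500] = 4.9528; exercise value = 6.5000 > continuation, so V_d = 6.5000 (exercise)
Node 0 (S = 25): continuation = 1/1.06·[0.4000·0.0000 + 0.6000·6.5000] = 3.6792; exercise value = 4.0000 > continuation, so V_0 = 4.0000 (exercise)

$4.00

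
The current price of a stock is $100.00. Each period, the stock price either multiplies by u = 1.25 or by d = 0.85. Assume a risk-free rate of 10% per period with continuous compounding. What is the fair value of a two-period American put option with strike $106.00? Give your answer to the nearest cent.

Risk-neutral probability p = (e^0.1 − 0.85)/(1.25 − 0.85) = 0.2552/0.4000 = 0.6379
Terminal stock prices: S_uu = 156.2, S_ud = 106.2, S_dd = 72.25
Terminal payoffs (K − S): max(-50.25, 0) = 0, max(-0.25, 0) = 0, max(33.75, 0) = 33.75
Node u (S = 125): continuation = e^(−0.1)·[0.6379·0.0000 + 0.3621·0.0000] = 0.0000; exercise value = 0.0000 ≤ continuation, so V_u = 0.0000
Node d (S = 85): continuation = e^(−0.1)·[0.6379·0.0000 + 0.3621·33.7500] = 11.0571; exercise value = 21.0000 > continuation, so V_d = 21.0000 (exercise)
Node 0 (S = 100): continuation = e^(−0.1)·[0.6379·0.0000 + 0.3621·21.0000] = 6.8800; exercise value = 6.0000 ≤ continuation, so V_0 = 6.8800

$6.88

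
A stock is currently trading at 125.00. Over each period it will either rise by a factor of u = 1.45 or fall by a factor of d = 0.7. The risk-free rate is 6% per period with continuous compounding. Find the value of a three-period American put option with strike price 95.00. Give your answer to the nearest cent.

9.35

Risk-neutral probability p = (e^0.06 − 0.7)/(1.45 − 0.7) = 0.3618/0.7500 = 0.4824
Terminal stock prices: S_uuu = 381.1, S_uud = 184, S_udd = 88.81, S_ddd = 42.87
Terminal payoffs (K − S): max(-286.1, 0) = 0, max(-88.97, 0) = 0, max(6.188, 0) = 6.188, max(52.13, 0) = 52.13
Node uu (S = 262.8): continuation = e^(−0.06)·[0.4824·0.0000 + 0.5176·0.0000] = 0.0000; exercise value = 0.0000 ≤ continuation, so V_uu = 0.0000
Node ud (S = 126.9): continuation = e^(−0.06)·[0.4824·0.0000 + 0.5176·6.1875] = 3.0159; exercise value = 0.0000 ≤ continuation, so V_ud = 3.0159
Node dd (S = 61.25): continuation = e^(−0.06)·[0.4824·6.1875 + 0.5176·52.1250] = 28.2176; exercise value = 33.7500 > continuation, so V_dd = 33.7500 (exercise)
Node u (S = 181.2): continuation = e^(−0.06)·[0.4824·0.0000 + 0.5176·3.0159] = 1.4700; exercise value = 0.0000 ≤ continuation, so V_u = 1.4700
Node d (S = 87.5): continuation = e^(−0.06)·[0.4824·3.0159 + 0.5176·33.7500] = 17.8204; exercise value = 7.5000 ≤ continuation, so V_d = 17.8204
Node 0 (S = 125): continuation = e^(−0.06)·[0.4824·1.4700 + 0.5176·17.8204] = 9.3537; exercise value = 0.0000 ≤ continuation, so V_0 = 9.3537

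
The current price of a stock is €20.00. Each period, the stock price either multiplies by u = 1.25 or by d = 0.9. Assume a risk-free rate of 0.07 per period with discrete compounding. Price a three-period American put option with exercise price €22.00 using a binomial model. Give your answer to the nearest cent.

Risk-neutral probability p = (1 + 0.07 − 0.9)/(1.25 − 0.9) = 0.1700/0.3500 = 0.4857
Terminal stock prices: S_uuu = 39.06, S_uud = 28.12, S_udd = 20.25, S_ddd = 14.58
Terminal payoffs (K − S): max(-17.06, 0) = 0, max(-6.125, 0) = 0, max(1.75, 0) = 1.75, max(7.42, 0) = 7.42
Node uu (S = 31.25): continuation = 1/1.07·[0.4857·0.0000 + 0.5143·0.0000] = 0.0000; exercise value = 0.0000 ≤ continuation, so V_uu = 0.0000
Node ud (S = 22.5): continuation = 1/1.07·[0.4857·0.0000 + 0.5143·1.7500] = 0.8411; exercise value = 0.0000 ≤ continuation, so V_ud = 0.8411
Node dd (S = 16.2): continuation = 1/1.07·[0.4857·1.7500 + 0.5143·7.4200] = 4.3607; exercise value = 5.8000 > continuation, so V_dd = 5.8000 (exercise)
Node u (S = 25): continuation = 1/1.07·[0.4857·0.0000 + 0.5143·0.8411] = 0.4043; exercise value = 0.0000 ≤ continuation, so V_u = 0.4043
Node d (S = 18): continuation = 1/1.07·[0.4857·0.8411 + 0.5143·5.8000] = 3.1695; exercise value = 4.0000 > continuation, so V_d = 4.0000 (exercise)
Node 0 (S = 20): continuation = 1/1.07·[0.4857·0.4043 + 0.5143·4.0000] = 2.1061; exercise value = 2.0000 ≤ continuation, so V_0 = 2.1061

€2.11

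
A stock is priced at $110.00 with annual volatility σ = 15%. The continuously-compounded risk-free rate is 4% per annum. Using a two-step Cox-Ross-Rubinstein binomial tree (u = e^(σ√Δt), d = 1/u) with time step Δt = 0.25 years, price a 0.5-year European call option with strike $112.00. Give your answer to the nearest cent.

$4.65

CRR parameters: u = e^(σ√Δt) = e^(0.15·√0.25) = 1.0779, d = 1/u = 0.9277
Per-period rate: rΔt = 0.04·0.25 = 0.01, so R = e^0.01 = 1.0101
Risk-neutral probability p = (e^0.01 − 0.9277)/(1.0779 − 0.9277) = 0.0823/0.1501 = 0.5482
Terminal stock prices: S_uu = 127.8, S_ud = 110, S_dd = 94.68
Terminal payoffs (S − K): max(15.8, 0) = 15.8, max(-2, 0) = 0, max(-17.32, 0) = 0
Node u (S = 118.6): V_u = e^(−0.01)·[0.5482·15.8018 + 0.4518·0.0000] = 8.5763
Node d (S = 102.1): V_d = e^(−0.01)·[0.5482·0.0000 + 0.4518·0.0000] = 0.0000
Node 0 (S = 110): V_0 = e^(−0.01)·[0.5482·8.5763 + 0.4518·0.0000] = 4.6547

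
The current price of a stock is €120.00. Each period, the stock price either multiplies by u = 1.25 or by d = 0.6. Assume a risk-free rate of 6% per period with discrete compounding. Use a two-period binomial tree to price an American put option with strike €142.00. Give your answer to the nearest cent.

€28.88

Risk-neutral probability p = (1 + 0.06 − 0.6)/(1.25 − 0.6) = 0.4600/0.6500 = 0.7077
Terminal stock prices: S_uu = 187.5, S_ud = 90, S_dd = 43.2
Terminal payoffs (K − S): max(-45.5, 0) = 0, max(52, 0) = 52, max(98.8, 0) = 98.8
Node u (S = 150): continuation = 1/1.06·[0.7077·0.0000 + 0.2923·52.0000] = 14.3396; exercise value = 0.0000 ≤ continuation, so V_u = 14.3396
Node d (S = 72): continuation = 1/1.06·[0.7077·52.0000 + 0.2923·98.8000] = 61.9623; exercise value = 70.0000 > continuation, so V_d = 70.0000 (exercise)
Node 0 (S = 120): continuation = 1/1.06·[0.7077·14.3396 + 0.2923·70.0000] = 28.8770; exercise value = 22.0000 ≤ continuation, so V_0 = 28.8770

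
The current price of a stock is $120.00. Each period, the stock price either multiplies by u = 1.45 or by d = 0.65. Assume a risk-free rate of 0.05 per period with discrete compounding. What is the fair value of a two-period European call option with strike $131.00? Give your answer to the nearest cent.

Risk-neutral probability p = (1 + 0.05 − 0.65)/(1.45 − 0.65) = 0.4000/0.8000 = 0.5000
Terminal stock prices: S_uu = 252.3, S_ud = 113.1, S_dd = 50.7
Terminal payoffs (S − K): max(121.3, 0) = 121.3, max(-17.9, 0) = 0, max(-80.3, 0) = 0
Node u (S = 174): V_u = 1/1.05·[0.5000·121.3000 + 0.5000·0.0000] = 57.7619
Node d (S = 78): V_d = 1/1.05·[0.5000·0.0000 + 0.5000·0.0000] = 0.0000
Node 0 (S = 120): V_0 = 1/1.05·[0.5000·57.7619 + 0.5000·0.0000] = 27.5057

$27.51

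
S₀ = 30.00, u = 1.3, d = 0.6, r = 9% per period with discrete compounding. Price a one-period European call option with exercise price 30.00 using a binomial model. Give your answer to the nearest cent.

Risk-neutral probability p = (1 + 0.09 − 0.6)/(1.3 − 0.6) = 0.4900/0.7000 = 0.7000
Terminal stock prices: S_u = 39, S_d = 18
Terminal payoffs (S − K): max(9, 0) = 9, max(-12, 0) = 0
Node 0 (S = 30): V_0 = 1/1.09·[0.7000·9.0000 + 0.3000·0.0000] = 5.7798

5.78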